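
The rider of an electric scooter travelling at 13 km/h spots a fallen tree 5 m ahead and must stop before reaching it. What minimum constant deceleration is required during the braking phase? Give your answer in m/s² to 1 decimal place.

13 km/h ÷ 3.6 = 3.6111 m/s.
v² = 2a·d ⇒ a = v²/(2d) = 3.6111² / (2 × 5.000) = 13.040 / 10.000 = 1.3040 m/s².

Required deceleration ≈ 1.3 m/s²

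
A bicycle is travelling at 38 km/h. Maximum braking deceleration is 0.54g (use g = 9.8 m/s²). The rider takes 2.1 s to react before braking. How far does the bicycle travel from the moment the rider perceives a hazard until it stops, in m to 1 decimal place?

38 km/h ÷ 3.6 = 10.5556 m/s.
a = 0.54 × 9.8 = 5.292 m/s².
Reaction distance = v·t_r = 10.5556 × 2.1 = 22.167 m.
Braking distance = v²/(2a) = 10.5556² / (2 × 5.292) = 111.421 / 10.584 = 10.527 m.
Total = 22.167 + 10.527 = 32.694 m.

Total stopping distance ≈ 32.7 m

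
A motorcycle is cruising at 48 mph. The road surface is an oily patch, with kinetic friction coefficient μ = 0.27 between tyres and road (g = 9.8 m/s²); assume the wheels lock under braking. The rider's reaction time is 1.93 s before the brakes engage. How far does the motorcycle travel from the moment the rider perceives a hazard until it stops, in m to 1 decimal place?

48 mph × 0.44704 = 21.4579 m/s.
a = μg = 0.27 × 9.8 = 2.646 m/s².
Reaction distance = v·t_r = 21.4579 × 1.93 = 41.414 m.
Braking distance = v²/(2a) = 21.4579² / (2 × 2.646) = 460.441 / 5.292 = 87.007 m.
Total = 41.414 + 87.007 = 128.421 m.

Total stopping distance ≈ 128.4 m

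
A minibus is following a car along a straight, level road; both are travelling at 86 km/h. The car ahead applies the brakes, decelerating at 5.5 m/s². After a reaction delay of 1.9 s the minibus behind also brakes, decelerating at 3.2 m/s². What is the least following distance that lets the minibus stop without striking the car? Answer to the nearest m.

86 km/h ÷ 3.6 = 23.8889 m/s.
Leader travels v²/(2a_L) = 570.680 / 11.000 = 51.880 m before stopping.
Follower covers v·t_r = 23.8889 × 1.9 = 45.389 m while reacting, then v²/(2a_F) = 570.680 / 6.400 = 89.169 m while braking, for a total of 45.389 + 89.169 = 134.558 m.
Since a_F ≤ a_L and the follower starts braking later, the follower is never slower than the leader, so the closest approach is when both have stopped.
Minimum gap = 134.558 − 51.880 = 82.678 m.

Minimum gap ≈ 83 m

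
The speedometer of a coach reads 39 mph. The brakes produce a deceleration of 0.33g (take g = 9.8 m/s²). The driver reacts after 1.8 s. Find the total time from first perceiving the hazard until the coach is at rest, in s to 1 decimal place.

39 mph × 0.44704 = 17.4346 m/s.
a = 0.33 × 9.8 = 3.234 m/s².
Braking time = v/a = 17.4346 / 3.234 = 5.391 s.
Total = 1.8 + 5.391 = 7.191 s.

Total time ≈ 7.2 s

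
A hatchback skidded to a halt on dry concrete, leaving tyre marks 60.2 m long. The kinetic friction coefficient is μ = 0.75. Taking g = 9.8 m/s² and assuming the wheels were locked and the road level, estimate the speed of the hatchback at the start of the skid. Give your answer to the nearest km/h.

Initial speed ≈ 107 km/h

Deceleration a = μg = 0.75 × 9.8 = 7.350 m/s².
v = √(2a·d) = √(2 × 7.350 × 60.2) = √884.940 = 29.7479 m/s.
= 29.7479 × 3.6 = 107.092 km/h.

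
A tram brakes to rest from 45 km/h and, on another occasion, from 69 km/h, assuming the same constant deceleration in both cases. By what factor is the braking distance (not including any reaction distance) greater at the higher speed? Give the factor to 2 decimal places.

Braking distance d = v²/(2a), so with a fixed, d ∝ v².
Factor = (69/45)² = 1.5333² = 2.3510.

Factor ≈ 2.35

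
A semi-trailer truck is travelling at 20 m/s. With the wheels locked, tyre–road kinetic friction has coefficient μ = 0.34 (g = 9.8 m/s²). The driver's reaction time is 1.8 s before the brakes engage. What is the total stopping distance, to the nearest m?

a = μg = 0.34 × 9.8 = 3.332 m/s².
Reaction distance = v·t_r = 20.0000 × 1.8 = 36.000 m.
Braking distance = v²/(2a) = 20.0000² / (2 × 3.332) = 400.000 / 6.664 = 60.024 m.
Total = 36.000 + 60.024 = 96.024 m.

Total stopping distance ≈ 96 m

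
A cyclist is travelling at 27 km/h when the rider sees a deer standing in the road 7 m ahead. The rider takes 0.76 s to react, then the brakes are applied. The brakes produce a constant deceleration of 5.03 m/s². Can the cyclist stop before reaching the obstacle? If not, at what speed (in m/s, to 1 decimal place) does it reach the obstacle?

No — it strikes the obstacle at 6.6 m/s

27 km/h ÷ 3.6 = 7.5000 m/s.
Reaction distance = 7.5000 × 0.76 = 5.700 m.
Braking distance needed to stop: v²/(2a) = 56.250 / 10.060 = 5.591 m, so total needed = 5.700 + 5.591 = 11.291 m > 7 m — it cannot stop.
Distance remaining when braking begins: 7 − 5.700 = 1.300 m.
v² = v₀² − 2a·d = 56.250 − 2 × 5.030 × 1.300 = 43.172 m²/s².
v = √43.172 = 6.571 m/s.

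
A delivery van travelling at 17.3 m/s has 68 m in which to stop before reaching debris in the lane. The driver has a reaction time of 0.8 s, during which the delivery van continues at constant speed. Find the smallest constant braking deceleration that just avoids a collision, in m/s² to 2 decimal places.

Required deceleration ≈ 2.76 m/s²

Distance covered during reaction = 17.3000 × 0.8 = 13.840 m.
Distance available for braking: 68 − 13.840 = 54.160 m.
v² = 2a·d ⇒ a = v²/(2d) = 17.3000² / (2 × 54.160) = 299.290 / 108.320 = 2.7630 m/s².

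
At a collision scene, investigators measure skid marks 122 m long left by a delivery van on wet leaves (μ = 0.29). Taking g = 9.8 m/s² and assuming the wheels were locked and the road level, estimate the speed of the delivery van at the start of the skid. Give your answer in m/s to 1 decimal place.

Initial speed ≈ 26.3 m/s

Deceleration a = μg = 0.29 × 9.8 = 2.842 m/s².
v = √(2a·d) = √(2 × 2.842 × 122) = √693.448 = 26.3334 m/s.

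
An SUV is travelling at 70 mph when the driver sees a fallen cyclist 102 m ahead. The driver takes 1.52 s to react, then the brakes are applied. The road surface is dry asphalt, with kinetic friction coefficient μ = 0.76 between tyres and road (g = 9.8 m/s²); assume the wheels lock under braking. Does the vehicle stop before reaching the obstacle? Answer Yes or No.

70 mph × 0.44704 = 31.2928 m/s.
a = μg = 0.76 × 9.8 = 7.448 m/s².
Reaction distance = 31.2928 × 1.52 = 47.565 m.
Braking distance = v²/(2a) = 979.239 / 14.896 = 65.738 m.
Total stopping distance = 47.565 + 65.738 = 113.303 m, vs 102 m available — it cannot stop in time and overshoots by 113.303 − 102 = 11.303 m.

No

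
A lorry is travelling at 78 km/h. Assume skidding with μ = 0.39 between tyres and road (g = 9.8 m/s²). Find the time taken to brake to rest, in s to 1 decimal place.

78 km/h ÷ 3.6 = 21.6667 m/s.
a = μg = 0.39 × 9.8 = 3.822 m/s².
Braking time = v/a = 21.6667 / 3.822 = 5.669 s.

Braking time ≈ 5.7 s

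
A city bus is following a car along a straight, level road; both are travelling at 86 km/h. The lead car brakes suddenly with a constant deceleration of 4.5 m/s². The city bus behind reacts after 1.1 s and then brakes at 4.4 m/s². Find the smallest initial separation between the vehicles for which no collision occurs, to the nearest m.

Minimum gap ≈ 28 m

86 km/h ÷ 3.6 = 23.8889 m/s.
Leader travels v²/(2a_L) = 570.680 / 9.000 = 63.409 m before stopping.
Follower covers v·t_r = 23.8889 × 1.1 = 26.278 m while reacting, then v²/(2a_F) = 570.680 / 8.800 = 64.850 m while braking, for a total of 26.278 + 64.850 = 91.128 m.
Since a_F ≤ a_L and the follower starts braking later, the follower is never slower than the leader, so the closest approach is when both have stopped.
Minimum gap = 91.128 − 63.409 = 27.719 m.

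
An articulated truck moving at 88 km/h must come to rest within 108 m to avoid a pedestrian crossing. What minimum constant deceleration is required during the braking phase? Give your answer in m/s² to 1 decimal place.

88 km/h ÷ 3.6 = 24.4444 m/s.
v² = 2a·d ⇒ a = v²/(2d) = 24.4444² / (2 × 108.000) = 597.529 / 216.000 = 2.7663 m/s².

Required deceleration ≈ 2.8 m/s²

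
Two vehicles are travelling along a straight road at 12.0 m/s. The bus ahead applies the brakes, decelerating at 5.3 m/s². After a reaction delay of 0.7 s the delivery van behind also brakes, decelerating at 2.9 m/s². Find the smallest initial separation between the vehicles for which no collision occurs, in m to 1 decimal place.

Leader travels v²/(2a_L) = 144.000 / 10.600 = 13.585 m before stopping.
Follower covers v·t_r = 12.0000 × 0.7 = 8.400 m while reacting, then v²/(2a_F) = 144.000 / 5.800 = 24.828 m while braking, for a total of 8.400 + 24.828 = 33.228 m.
Since a_F ≤ a_L and the follower starts braking later, the follower is never slower than the leader, so the closest approach is when both have stopped.
Minimum gap = 33.228 − 13.585 = 19.643 m.

Minimum gap ≈ 19.6 m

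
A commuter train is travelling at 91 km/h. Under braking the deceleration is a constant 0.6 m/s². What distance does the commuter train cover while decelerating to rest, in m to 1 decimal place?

91 km/h ÷ 3.6 = 25.2778 m/s.
Braking distance = v²/(2a) = 25.2778² / (2 × 0.600) = 638.967 / 1.200 = 532.472 m.

Braking distance ≈ 532.5 m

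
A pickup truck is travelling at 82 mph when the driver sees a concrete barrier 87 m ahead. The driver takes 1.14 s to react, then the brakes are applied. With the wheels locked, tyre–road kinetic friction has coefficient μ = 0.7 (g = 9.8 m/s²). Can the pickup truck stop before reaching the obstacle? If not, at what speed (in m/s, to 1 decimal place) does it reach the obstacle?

82 mph × 0.44704 = 36.6573 m/s.
a = μg = 0.7 × 9.8 = 6.860 m/s².
Reaction distance = 36.6573 × 1.14 = 41.789 m.
Braking distance needed to stop: v²/(2a) = 1343.758 / 13.720 = 97.942 m, so total needed = 41.789 + 97.942 = 139.731 m > 87 m — it cannot stop.
Distance remaining when braking begins: 87 − 41.789 = 45.211 m.
v² = v₀² − 2a·d = 1343.758 − 2 × 6.860 × 45.211 = 723.463 m²/s².
v = √723.463 = 26.897 m/s.

No — it strikes the obstacle at 26.9 m/s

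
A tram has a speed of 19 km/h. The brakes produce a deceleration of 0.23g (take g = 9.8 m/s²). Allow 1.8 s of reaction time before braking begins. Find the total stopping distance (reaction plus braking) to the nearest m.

Total stopping distance ≈ 16 m

19 km/h ÷ 3.6 = 5.2778 m/s.
a = 0.23 × 9.8 = 2.254 m/s².
Reaction distance = v·t_r = 5.2778 × 1.8 = 9.500 m.
Braking distance = v²/(2a) = 5.2778² / (2 × 2.254) = 27.855 / 4.508 = 6.179 m.
Total = 9.500 + 6.179 = 15.679 m.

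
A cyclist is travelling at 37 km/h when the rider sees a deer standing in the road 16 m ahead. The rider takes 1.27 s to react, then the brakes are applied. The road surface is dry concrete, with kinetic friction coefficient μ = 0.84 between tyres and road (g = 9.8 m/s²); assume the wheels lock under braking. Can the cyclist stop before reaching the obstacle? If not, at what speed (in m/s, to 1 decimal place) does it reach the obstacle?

37 km/h ÷ 3.6 = 10.2778 m/s.
a = μg = 0.84 × 9.8 = 8.232 m/s².
Reaction distance = 10.2778 × 1.27 = 13.053 m.
Braking distance needed to stop: v²/(2a) = 105.633 / 16.464 = 6.416 m, so total needed = 13.053 + 6.416 = 19.469 m > 16 m — it cannot stop.
Distance remaining when braking begins: 16 − 13.053 = 2.947 m.
v² = v₀² − 2a·d = 105.633 − 2 × 8.232 × 2.947 = 57.114 m²/s².
v = √57.114 = 7.557 m/s.

No — it strikes the obstacle at 7.6 m/s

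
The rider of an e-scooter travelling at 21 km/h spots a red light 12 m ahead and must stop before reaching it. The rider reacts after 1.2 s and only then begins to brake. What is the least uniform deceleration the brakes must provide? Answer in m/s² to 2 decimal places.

21 km/h ÷ 3.6 = 5.8333 m/s.
Distance covered during reaction = 5.8333 × 1.2 = 7.000 m.
Distance available for braking: 12 − 7.000 = 5.000 m.
v² = 2a·d ⇒ a = v²/(2d) = 5.8333² / (2 × 5.000) = 34.027 / 10.000 = 3.4027 m/s².

Required deceleration ≈ 3.40 m/s²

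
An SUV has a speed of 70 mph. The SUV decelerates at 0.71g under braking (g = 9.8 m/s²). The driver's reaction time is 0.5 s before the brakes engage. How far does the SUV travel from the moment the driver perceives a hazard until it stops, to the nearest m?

70 mph × 0.44704 = 31.2928 m/s.
a = 0.71 × 9.8 = 6.958 m/s².
Reaction distance = v·t_r = 31.2928 × 0.5 = 15.646 m.
Braking distance = v²/(2a) = 31.2928² / (2 × 6.958) = 979.239 / 13.916 = 70.368 m.
Total = 15.646 + 70.368 = 86.014 m.

Total stopping distance ≈ 86 m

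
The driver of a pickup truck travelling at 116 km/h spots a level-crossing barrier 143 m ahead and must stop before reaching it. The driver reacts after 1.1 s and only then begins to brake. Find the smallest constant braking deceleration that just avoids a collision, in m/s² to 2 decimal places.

Required deceleration ≈ 4.83 m/s²

116 km/h ÷ 3.6 = 32.2222 m/s.
Distance covered during reaction = 32.2222 × 1.1 = 35.444 m.
Distance available for braking: 143 − 35.444 = 107.556 m.
v² = 2a·d ⇒ a = v²/(2d) = 32.2222² / (2 × 107.556) = 1038.270 / 215.112 = 4.8266 m/s².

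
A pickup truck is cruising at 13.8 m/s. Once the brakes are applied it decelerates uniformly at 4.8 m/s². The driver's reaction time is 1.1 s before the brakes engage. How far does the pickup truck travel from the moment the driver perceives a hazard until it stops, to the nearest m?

Total stopping distance ≈ 35 m

Reaction distance = v·t_r = 13.8000 × 1.1 = 15.180 m.
Braking distance = v²/(2a) = 13.8000² / (2 × 4.800) = 190.440 / 9.600 = 19.838 m.
Total = 15.180 + 19.838 = 35.018 m.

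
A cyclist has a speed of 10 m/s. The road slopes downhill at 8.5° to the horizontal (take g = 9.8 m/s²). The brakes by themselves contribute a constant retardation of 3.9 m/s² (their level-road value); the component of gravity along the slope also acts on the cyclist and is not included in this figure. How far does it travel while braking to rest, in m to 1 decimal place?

Gravity along the downhill slope reduces the braking deceleration: a_eff = 3.900 − 9.8·sin 8.5° = 3.900 − 1.449 = 2.451 m/s².
Braking distance = v²/(2a) = 10.0000² / (2 × 2.451) = 100.000 / 4.902 = 20.400 m.

Braking distance ≈ 20.4 m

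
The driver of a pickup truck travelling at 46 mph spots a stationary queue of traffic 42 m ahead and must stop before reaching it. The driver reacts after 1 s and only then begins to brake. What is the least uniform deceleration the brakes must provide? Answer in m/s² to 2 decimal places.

46 mph × 0.44704 = 20.5638 m/s.
Distance covered during reaction = 20.5638 × 1 = 20.564 m.
Distance available for braking: 42 − 20.564 = 21.436 m.
v² = 2a·d ⇒ a = v²/(2d) = 20.5638² / (2 × 21.436) = 422.870 / 42.872 = 9.8635 m/s².

Required deceleration ≈ 9.86 m/s²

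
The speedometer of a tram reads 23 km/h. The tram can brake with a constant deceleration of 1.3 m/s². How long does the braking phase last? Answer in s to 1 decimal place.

23 km/h ÷ 3.6 = 6.3889 m/s.
Braking time = v/a = 6.3889 / 1.300 = 4.915 s.

Braking time ≈ 4.9 s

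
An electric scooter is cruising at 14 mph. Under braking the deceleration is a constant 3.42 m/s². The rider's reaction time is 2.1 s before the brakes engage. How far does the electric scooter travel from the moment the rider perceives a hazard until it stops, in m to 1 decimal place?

Total stopping distance ≈ 18.9 m

14 mph × 0.44704 = 6.2586 m/s.
Reaction distance = v·t_r = 6.2586 × 2.1 = 13.143 m.
Braking distance = v²/(2a) = 6.2586² / (2 × 3.420) = 39.170 / 6.840 = 5.727 m.
Total = 13.143 + 5.727 = 18.870 m.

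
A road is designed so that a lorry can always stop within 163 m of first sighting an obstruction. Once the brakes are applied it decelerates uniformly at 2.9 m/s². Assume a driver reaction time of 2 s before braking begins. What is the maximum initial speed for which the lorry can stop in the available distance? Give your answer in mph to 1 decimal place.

Stopping distance: v·t_r + v²/(2a) = 163 with t_r = 2 s and a = 2.900 m/s².
So v² + 11.600 v − 945.40 = 0.
Positive root: v = −a·t_r + √((a·t_r)² + 2a·d) = −5.800 + √(33.640 + 945.40) = 25.4896 m/s.
25.4896 m/s ÷ 0.44704 = 57.019 mph.

Maximum speed ≈ 57.0 mph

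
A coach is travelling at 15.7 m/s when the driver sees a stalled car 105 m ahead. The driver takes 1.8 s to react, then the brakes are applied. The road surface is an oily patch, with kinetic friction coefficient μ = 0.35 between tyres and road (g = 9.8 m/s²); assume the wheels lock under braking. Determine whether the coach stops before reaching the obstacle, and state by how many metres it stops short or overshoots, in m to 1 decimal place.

Yes — it stops 40.8 m short of the obstacle

a = μg = 0.35 × 9.8 = 3.430 m/s².
Reaction distance = 15.7000 × 1.8 = 28.260 m.
Braking distance = v²/(2a) = 246.490 / 6.860 = 35.931 m.
Total stopping distance = 28.260 + 35.931 = 64.191 m, vs 105 m available — it stops with 105 − 64.191 = 40.809 m to spare.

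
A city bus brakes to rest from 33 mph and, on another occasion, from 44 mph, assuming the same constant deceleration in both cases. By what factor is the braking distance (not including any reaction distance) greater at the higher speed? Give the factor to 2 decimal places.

Factor ≈ 1.78

Braking distance d = v²/(2a), so with a fixed, d ∝ v².
Factor = (44/33)² = 1.3333² = 1.7777.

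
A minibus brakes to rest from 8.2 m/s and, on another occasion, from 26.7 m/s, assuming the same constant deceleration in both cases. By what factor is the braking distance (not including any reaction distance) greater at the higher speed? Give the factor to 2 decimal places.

Factor ≈ 10.60

Braking distance d = v²/(2a), so with a fixed, d ∝ v².
Factor = (26.7/8.2)² = 3.2561² = 10.6022.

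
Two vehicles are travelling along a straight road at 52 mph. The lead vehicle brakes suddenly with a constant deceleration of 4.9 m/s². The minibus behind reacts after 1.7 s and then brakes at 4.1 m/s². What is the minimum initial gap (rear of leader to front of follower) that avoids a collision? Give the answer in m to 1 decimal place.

Minimum gap ≈ 50.3 m

52 mph × 0.44704 = 23.2461 m/s.
Leader travels v²/(2a_L) = 540.381 / 9.800 = 55.141 m before stopping.
Follower covers v·t_r = 23.2461 × 1.7 = 39.518 m while reacting, then v²/(2a_F) = 540.381 / 8.200 = 65.900 m while braking, for a total of 39.518 + 65.900 = 105.418 m.
Since a_F ≤ a_L and the follower starts braking later, the follower is never slower than the leader, so the closest approach is when both have stopped.
Minimum gap = 105.418 − 55.141 = 50.277 m.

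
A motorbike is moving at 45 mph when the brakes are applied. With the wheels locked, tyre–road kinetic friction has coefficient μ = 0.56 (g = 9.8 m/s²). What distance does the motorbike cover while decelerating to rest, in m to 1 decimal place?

45 mph × 0.44704 = 20.1168 m/s.
a = μg = 0.56 × 9.8 = 5.488 m/s².
Braking distance = v²/(2a) = 20.1168² / (2 × 5.488) = 404.686 / 10.976 = 36.870 m.

Braking distance ≈ 36.9 m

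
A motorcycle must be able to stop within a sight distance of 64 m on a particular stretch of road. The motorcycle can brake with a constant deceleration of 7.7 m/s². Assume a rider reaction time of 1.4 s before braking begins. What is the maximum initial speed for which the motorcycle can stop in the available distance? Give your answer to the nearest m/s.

Maximum speed ≈ 22 m/s

Stopping distance: v·t_r + v²/(2a) = 64 with t_r = 1.4 s and a = 7.700 m/s².
So v² + 21.560 v − 985.60 = 0.
Positive root: v = −a·t_r + √((a·t_r)² + 2a·d) = −10.780 + √(116.208 + 985.60) = 22.4135 m/s.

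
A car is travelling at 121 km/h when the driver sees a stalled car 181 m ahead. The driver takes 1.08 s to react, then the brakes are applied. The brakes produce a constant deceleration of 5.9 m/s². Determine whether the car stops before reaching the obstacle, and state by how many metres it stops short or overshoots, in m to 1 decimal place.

Yes — it stops 49.0 m short of the obstacle

121 km/h ÷ 3.6 = 33.6111 m/s.
Reaction distance = 33.6111 × 1.08 = 36.300 m.
Braking distance = v²/(2a) = 1129.706 / 11.800 = 95.738 m.
Total stopping distance = 36.300 + 95.738 = 132.038 m, vs 181 m available — it stops with 181 − 132.038 = 48.962 m to spare.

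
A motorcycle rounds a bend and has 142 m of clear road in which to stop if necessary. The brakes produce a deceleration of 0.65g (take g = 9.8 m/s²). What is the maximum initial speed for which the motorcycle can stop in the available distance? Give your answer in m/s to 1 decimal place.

a = 0.65 × 9.8 = 6.370 m/s².
v²/(2a) = d ⇒ v = √(2 × 6.370 × 142) = √1809.08 = 42.5333 m/s.

Maximum speed ≈ 42.5 m/s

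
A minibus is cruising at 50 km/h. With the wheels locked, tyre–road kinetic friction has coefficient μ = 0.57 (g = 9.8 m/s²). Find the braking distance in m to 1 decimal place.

50 km/h ÷ 3.6 = 13.8889 m/s.
a = μg = 0.57 × 9.8 = 5.586 m/s².
Braking distance = v²/(2a) = 13.8889² / (2 × 5.586) = 192.902 / 11.172 = 17.267 m.

Braking distance ≈ 17.3 m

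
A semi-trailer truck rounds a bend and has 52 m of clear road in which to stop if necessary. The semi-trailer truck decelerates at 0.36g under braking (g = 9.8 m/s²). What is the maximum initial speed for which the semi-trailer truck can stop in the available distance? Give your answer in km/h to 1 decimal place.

Maximum speed ≈ 69.0 km/h

a = 0.36 × 9.8 = 3.528 m/s².
v²/(2a) = d ⇒ v = √(2 × 3.528 × 52) = √366.91 = 19.1549 m/s.
19.1549 m/s × 3.6 = 68.958 km/h.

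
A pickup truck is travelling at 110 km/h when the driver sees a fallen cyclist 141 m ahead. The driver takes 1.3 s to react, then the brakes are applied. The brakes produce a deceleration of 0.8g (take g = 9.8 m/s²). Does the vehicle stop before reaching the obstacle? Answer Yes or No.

110 km/h ÷ 3.6 = 30.5556 m/s.
a = 0.8 × 9.8 = 7.840 m/s².
Reaction distance = 30.5556 × 1.3 = 39.722 m.
Braking distance = v²/(2a) = 933.645 / 15.680 = 59.544 m.
Total stopping distance = 39.722 + 59.544 = 99.266 m, vs 141 m available — it stops with 141 − 99.266 = 41.734 m to spare.

Yes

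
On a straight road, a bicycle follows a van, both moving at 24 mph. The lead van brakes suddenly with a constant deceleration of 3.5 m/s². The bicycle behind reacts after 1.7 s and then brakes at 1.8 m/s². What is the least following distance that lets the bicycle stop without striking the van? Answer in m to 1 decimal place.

Minimum gap ≈ 33.8 m

24 mph × 0.44704 = 10.7290 m/s.
Leader travels v²/(2a_L) = 115.111 / 7.000 = 16.444 m before stopping.
Follower covers v·t_r = 10.7290 × 1.7 = 18.239 m while reacting, then v²/(2a_F) = 115.111 / 3.600 = 31.975 m while braking, for a total of 18.239 + 31.975 = 50.214 m.
Since a_F ≤ a_L and the follower starts braking later, the follower is never slower than the leader, so the closest approach is when both have stopped.
Minimum gap = 50.214 − 16.444 = 33.770 m.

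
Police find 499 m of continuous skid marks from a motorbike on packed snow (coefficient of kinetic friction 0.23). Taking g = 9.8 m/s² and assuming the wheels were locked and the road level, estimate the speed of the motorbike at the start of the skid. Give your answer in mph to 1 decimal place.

Initial speed ≈ 106.1 mph

Deceleration a = μg = 0.23 × 9.8 = 2.254 m/s².
v = √(2a·d) = √(2 × 2.254 × 499) = √2249.492 = 47.4288 m/s.
= 47.4288 ÷ 0.44704 = 106.095 mph.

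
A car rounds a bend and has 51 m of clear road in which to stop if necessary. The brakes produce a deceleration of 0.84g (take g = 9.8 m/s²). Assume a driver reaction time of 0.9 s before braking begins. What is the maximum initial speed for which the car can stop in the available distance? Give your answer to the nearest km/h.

Maximum speed ≈ 81 km/h

a = 0.84 × 9.8 = 8.232 m/s².
Stopping distance: v·t_r + v²/(2a) = 51 with t_r = 0.9 s and a = 8.232 m/s².
So v² + 14.818 v − 839.66 = 0.
Positive root: v = −a·t_r + √((a·t_r)² + 2a·d) = −7.409 + √(54.893 + 839.66) = 22.5001 m/s.
22.5001 m/s × 3.6 = 81.000 km/h.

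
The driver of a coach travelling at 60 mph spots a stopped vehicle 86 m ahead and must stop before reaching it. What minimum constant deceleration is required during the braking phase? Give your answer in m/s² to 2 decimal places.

Required deceleration ≈ 4.18 m/s²

60 mph × 0.44704 = 26.8224 m/s.
v² = 2a·d ⇒ a = v²/(2d) = 26.8224² / (2 × 86.000) = 719.441 / 172.000 = 4.1828 m/s².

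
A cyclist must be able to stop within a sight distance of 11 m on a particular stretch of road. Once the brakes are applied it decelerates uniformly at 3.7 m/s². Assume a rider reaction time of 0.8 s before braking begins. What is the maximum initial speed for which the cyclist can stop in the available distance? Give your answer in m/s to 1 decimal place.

Maximum speed ≈ 6.5 m/s

Stopping distance: v·t_r + v²/(2a) = 11 with t_r = 0.8 s and a = 3.700 m/s².
So v² + 5.920 v − 81.40 = 0.
Positive root: v = −a·t_r + √((a·t_r)² + 2a·d) = −2.960 + √(8.762 + 81.40) = 6.5354 m/s.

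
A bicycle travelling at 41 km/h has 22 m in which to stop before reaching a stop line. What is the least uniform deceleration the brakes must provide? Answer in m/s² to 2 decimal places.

Required deceleration ≈ 2.95 m/s²

41 km/h ÷ 3.6 = 11.3889 m/s.
v² = 2a·d ⇒ a = v²/(2d) = 11.3889² / (2 × 22.000) = 129.707 / 44.000 = 2.9479 m/s².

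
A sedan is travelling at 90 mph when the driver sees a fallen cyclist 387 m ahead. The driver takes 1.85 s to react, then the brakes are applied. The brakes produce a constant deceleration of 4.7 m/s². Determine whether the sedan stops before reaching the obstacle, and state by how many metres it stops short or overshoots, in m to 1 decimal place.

Yes — it stops 140.4 m short of the obstacle

90 mph × 0.44704 = 40.2336 m/s.
Reaction distance = 40.2336 × 1.85 = 74.432 m.
Braking distance = v²/(2a) = 1618.743 / 9.400 = 172.207 m.
Total stopping distance = 74.432 + 172.207 = 246.639 m, vs 387 m available — it stops with 387 − 246.639 = 140.361 m to spare.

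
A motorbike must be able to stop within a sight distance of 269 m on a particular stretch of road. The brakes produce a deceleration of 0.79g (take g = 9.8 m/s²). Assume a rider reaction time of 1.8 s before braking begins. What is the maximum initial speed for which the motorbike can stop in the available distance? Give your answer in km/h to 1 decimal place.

a = 0.79 × 9.8 = 7.742 m/s².
Stopping distance: v·t_r + v²/(2a) = 269 with t_r = 1.8 s and a = 7.742 m/s².
So v² + 27.871 v − 4165.20 = 0.
Positive root: v = −a·t_r + √((a·t_r)² + 2a·d) = −13.936 + √(194.212 + 4165.20) = 52.0898 m/s.
52.0898 m/s × 3.6 = 187.523 km/h.

Maximum speed ≈ 187.5 km/h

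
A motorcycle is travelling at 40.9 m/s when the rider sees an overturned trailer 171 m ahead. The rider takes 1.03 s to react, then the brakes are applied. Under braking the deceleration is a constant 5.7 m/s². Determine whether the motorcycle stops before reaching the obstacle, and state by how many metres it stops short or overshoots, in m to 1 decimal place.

Reaction distance = 40.9000 × 1.03 = 42.127 m.
Braking distance = v²/(2a) = 1672.810 / 11.400 = 146.738 m.
Total stopping distance = 42.127 + 146.738 = 188.865 m, vs 171 m available — it cannot stop in time and overshoots by 188.865 − 171 = 17.865 m.

No — it overshoots by 17.9 m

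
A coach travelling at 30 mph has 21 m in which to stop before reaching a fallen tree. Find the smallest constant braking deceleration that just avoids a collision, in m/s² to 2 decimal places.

Required deceleration ≈ 4.28 m/s²

30 mph × 0.44704 = 13.4112 m/s.
v² = 2a·d ⇒ a = v²/(2d) = 13.4112² / (2 × 21.000) = 179.860 / 42.000 = 4.2824 m/s².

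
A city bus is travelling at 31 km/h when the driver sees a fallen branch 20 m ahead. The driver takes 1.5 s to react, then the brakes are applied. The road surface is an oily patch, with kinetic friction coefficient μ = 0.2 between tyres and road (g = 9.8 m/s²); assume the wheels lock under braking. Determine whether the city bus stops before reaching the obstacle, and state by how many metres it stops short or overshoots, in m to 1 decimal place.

No — it overshoots by 11.8 m

31 km/h ÷ 3.6 = 8.6111 m/s.
a = μg = 0.2 × 9.8 = 1.960 m/s².
Reaction distance = 8.6111 × 1.5 = 12.917 m.
Braking distance = v²/(2a) = 74.151 / 3.920 = 18.916 m.
Total stopping distance = 12.917 + 18.916 = 31.833 m, vs 20 m available — it cannot stop in time and overshoots by 31.833 − 20 = 11.833 m.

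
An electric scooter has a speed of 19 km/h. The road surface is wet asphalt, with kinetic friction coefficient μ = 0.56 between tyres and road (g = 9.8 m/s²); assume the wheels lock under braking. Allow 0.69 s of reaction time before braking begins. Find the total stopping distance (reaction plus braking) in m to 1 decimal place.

19 km/h ÷ 3.6 = 5.2778 m/s.
a = μg = 0.56 × 9.8 = 5.488 m/s².
Reaction distance = v·t_r = 5.2778 × 0.69 = 3.642 m.
Braking distance = v²/(2a) = 5.2778² / (2 × 5.488) = 27.855 / 10.976 = 2.538 m.
Total = 3.642 + 2.538 = 6.180 m.

Total stopping distance ≈ 6.2 m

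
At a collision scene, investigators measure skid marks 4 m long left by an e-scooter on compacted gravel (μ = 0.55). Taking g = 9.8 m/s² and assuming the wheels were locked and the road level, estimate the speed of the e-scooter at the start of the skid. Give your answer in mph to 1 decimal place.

Deceleration a = μg = 0.55 × 9.8 = 5.390 m/s².
v = √(2a·d) = √(2 × 5.390 × 4) = √43.120 = 6.5666 m/s.
= 6.5666 ÷ 0.44704 = 14.689 mph.

Initial speed ≈ 14.7 mph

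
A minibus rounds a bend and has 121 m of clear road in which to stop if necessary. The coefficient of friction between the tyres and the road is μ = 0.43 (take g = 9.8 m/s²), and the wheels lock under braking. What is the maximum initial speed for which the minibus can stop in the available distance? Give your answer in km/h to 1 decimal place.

Maximum speed ≈ 115.0 km/h

a = μg = 0.43 × 9.8 = 4.214 m/s².
v²/(2a) = d ⇒ v = √(2 × 4.214 × 121) = √1019.79 = 31.9342 m/s.
31.9342 m/s × 3.6 = 114.963 km/h.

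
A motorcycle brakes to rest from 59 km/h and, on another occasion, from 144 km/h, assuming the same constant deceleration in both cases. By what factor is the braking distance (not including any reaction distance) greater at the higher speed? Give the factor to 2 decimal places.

Factor ≈ 5.96

Braking distance d = v²/(2a), so with a fixed, d ∝ v².
Factor = (144/59)² = 2.4407² = 5.9570.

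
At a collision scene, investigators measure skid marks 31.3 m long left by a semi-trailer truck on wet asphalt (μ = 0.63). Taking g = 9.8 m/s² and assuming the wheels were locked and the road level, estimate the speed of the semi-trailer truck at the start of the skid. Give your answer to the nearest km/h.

Initial speed ≈ 71 km/h

Deceleration a = μg = 0.63 × 9.8 = 6.174 m/s².
v = √(2a·d) = √(2 × 6.174 × 31.3) = √386.492 = 19.6594 m/s.
= 19.6594 × 3.6 = 70.774 km/h.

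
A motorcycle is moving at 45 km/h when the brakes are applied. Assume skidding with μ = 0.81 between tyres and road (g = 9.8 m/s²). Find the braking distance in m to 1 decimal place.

Braking distance ≈ 9.8 m

45 km/h ÷ 3.6 = 12.5000 m/s.
a = μg = 0.81 × 9.8 = 7.938 m/s².
Braking distance = v²/(2a) = 12.5000² / (2 × 7.938) = 156.250 / 15.876 = 9.842 m.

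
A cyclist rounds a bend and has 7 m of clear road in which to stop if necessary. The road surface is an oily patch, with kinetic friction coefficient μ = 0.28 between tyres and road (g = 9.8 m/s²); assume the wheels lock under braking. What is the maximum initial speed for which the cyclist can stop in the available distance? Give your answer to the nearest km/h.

Maximum speed ≈ 22 km/h

a = μg = 0.28 × 9.8 = 2.744 m/s².
v²/(2a) = d ⇒ v = √(2 × 2.744 × 7) = √38.42 = 6.1984 m/s.
6.1984 m/s × 3.6 = 22.314 km/h.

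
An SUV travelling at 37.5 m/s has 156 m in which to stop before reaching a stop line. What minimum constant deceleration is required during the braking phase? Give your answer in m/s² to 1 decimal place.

v² = 2a·d ⇒ a = v²/(2d) = 37.5000² / (2 × 156.000) = 1406.250 / 312.000 = 4.5072 m/s².

Required deceleration ≈ 4.5 m/s²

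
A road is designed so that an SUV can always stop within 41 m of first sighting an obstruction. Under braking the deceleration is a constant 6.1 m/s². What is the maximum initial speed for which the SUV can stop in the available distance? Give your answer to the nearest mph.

Maximum speed ≈ 50 mph

v²/(2a) = d ⇒ v = √(2 × 6.100 × 41) = √500.20 = 22.3652 m/s.
22.3652 m/s ÷ 0.44704 = 50.030 mph.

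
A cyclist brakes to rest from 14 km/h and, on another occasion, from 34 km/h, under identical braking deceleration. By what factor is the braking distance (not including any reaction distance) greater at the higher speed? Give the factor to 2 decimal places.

Braking distance d = v²/(2a), so with a fixed, d ∝ v².
Factor = (34/14)² = 2.4286² = 5.8981.

Factor ≈ 5.90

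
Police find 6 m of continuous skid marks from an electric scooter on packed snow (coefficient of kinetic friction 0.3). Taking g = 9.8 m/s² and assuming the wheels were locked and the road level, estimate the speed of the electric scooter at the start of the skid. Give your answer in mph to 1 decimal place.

Initial speed ≈ 13.3 mph

Deceleration a = μg = 0.3 × 9.8 = 2.940 m/s².
v = √(2a·d) = √(2 × 2.940 × 6) = √35.280 = 5.9397 m/s.
= 5.9397 ÷ 0.44704 = 13.287 mph.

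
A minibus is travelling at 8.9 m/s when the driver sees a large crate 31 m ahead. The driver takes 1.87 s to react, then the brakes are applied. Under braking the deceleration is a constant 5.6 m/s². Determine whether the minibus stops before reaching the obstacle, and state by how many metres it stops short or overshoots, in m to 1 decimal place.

Reaction distance = 8.9000 × 1.87 = 16.643 m.
Braking distance = v²/(2a) = 79.210 / 11.200 = 7.072 m.
Total stopping distance = 16.643 + 7.072 = 23.715 m, vs 31 m available — it stops with 31 − 23.715 = 7.285 m to spare.

Yes — it stops 7.3 m short of the obstacle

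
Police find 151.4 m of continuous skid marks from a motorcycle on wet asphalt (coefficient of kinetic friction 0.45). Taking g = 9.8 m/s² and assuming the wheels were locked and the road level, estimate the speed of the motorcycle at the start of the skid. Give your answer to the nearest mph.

Deceleration a = μg = 0.45 × 9.8 = 4.410 m/s².
v = √(2a·d) = √(2 × 4.410 × 151.4) = √1335.348 = 36.5424 m/s.
= 36.5424 ÷ 0.44704 = 81.743 mph.

Initial speed ≈ 82 mph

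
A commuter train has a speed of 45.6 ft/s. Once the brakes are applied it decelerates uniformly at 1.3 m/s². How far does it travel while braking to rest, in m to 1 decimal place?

Braking distance ≈ 74.3 m

45.6 ft/s × 0.3048 = 13.8989 m/s.
Braking distance = v²/(2a) = 13.8989² / (2 × 1.300) = 193.179 / 2.600 = 74.300 m.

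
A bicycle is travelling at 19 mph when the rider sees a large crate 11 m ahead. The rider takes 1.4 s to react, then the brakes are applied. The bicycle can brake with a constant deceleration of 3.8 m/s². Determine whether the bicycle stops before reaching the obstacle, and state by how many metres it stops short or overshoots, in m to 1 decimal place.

19 mph × 0.44704 = 8.4938 m/s.
Reaction distance = 8.4938 × 1.4 = 11.891 m.
Braking distance = v²/(2a) = 72.145 / 7.600 = 9.493 m.
Total stopping distance = 11.891 + 9.493 = 21.384 m, vs 11 m available — it cannot stop in time and overshoots by 21.384 − 11 = 10.384 m.

No — it overshoots by 10.4 m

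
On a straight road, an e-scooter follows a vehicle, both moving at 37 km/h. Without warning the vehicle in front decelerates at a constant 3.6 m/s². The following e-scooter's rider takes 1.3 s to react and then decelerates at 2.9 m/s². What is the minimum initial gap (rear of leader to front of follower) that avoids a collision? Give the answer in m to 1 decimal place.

Minimum gap ≈ 16.9 m

37 km/h ÷ 3.6 = 10.2778 m/s.
Leader travels v²/(2a_L) = 105.633 / 7.200 = 14.671 m before stopping.
Follower covers v·t_r = 10.2778 × 1.3 = 13.361 m while reacting, then v²/(2a_F) = 105.633 / 5.800 = 18.213 m while braking, for a total of 13.361 + 18.213 = 31.574 m.
Since a_F ≤ a_L and the follower starts braking later, the follower is never slower than the leader, so the closest approach is when both have stopped.
Minimum gap = 31.574 − 14.671 = 16.903 m.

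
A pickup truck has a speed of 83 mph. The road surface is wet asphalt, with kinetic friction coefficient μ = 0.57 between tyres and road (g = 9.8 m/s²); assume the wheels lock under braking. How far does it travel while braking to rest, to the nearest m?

Braking distance ≈ 123 m

83 mph × 0.44704 = 37.1043 m/s.
a = μg = 0.57 × 9.8 = 5.586 m/s².
Braking distance = v²/(2a) = 37.1043² / (2 × 5.586) = 1376.729 / 11.172 = 123.230 m.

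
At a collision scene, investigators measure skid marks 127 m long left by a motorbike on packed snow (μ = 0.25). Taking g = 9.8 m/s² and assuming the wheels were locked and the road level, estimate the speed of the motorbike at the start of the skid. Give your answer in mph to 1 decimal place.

Initial speed ≈ 55.8 mph

Deceleration a = μg = 0.25 × 9.8 = 2.450 m/s².
v = √(2a·d) = √(2 × 2.450 × 127) = √622.300 = 24.9459 m/s.
= 24.9459 ÷ 0.44704 = 55.802 mph.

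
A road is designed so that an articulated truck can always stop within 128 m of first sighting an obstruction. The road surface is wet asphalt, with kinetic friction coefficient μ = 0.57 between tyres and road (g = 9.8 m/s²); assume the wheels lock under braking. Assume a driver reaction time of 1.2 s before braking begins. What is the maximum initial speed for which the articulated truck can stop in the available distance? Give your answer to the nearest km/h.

Maximum speed ≈ 114 km/h

a = μg = 0.57 × 9.8 = 5.586 m/s².
Stopping distance: v·t_r + v²/(2a) = 128 with t_r = 1.2 s and a = 5.586 m/s².
So v² + 13.406 v − 1430.02 = 0.
Positive root: v = −a·t_r + √((a·t_r)² + 2a·d) = −6.703 + √(44.930 + 1430.02) = 31.7021 m/s.
31.7021 m/s × 3.6 = 114.128 km/h.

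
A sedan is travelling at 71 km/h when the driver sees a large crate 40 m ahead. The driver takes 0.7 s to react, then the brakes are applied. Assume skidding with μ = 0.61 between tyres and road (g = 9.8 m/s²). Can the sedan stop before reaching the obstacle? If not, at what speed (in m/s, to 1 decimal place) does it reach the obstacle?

71 km/h ÷ 3.6 = 19.7222 m/s.
a = μg = 0.61 × 9.8 = 5.978 m/s².
Reaction distance = 19.7222 × 0.7 = 13.806 m.
Braking distance needed to stop: v²/(2a) = 388.965 / 11.956 = 32.533 m, so total needed = 13.806 + 32.533 = 46.339 m > 40 m — it cannot stop.
Distance remaining when braking begins: 40 − 13.806 = 26.194 m.
v² = v₀² − 2a·d = 388.965 − 2 × 5.978 × 26.194 = 75.790 m²/s².
v = √75.790 = 8.706 m/s.

No — it strikes the obstacle at 8.7 m/s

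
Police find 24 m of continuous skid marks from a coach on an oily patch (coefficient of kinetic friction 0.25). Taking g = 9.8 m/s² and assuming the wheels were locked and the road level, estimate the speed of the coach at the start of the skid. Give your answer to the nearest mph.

Deceleration a = μg = 0.25 × 9.8 = 2.450 m/s².
v = √(2a·d) = √(2 × 2.450 × 24) = √117.600 = 10.8444 m/s.
= 10.8444 ÷ 0.44704 = 24.258 mph.

Initial speed ≈ 24 mph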